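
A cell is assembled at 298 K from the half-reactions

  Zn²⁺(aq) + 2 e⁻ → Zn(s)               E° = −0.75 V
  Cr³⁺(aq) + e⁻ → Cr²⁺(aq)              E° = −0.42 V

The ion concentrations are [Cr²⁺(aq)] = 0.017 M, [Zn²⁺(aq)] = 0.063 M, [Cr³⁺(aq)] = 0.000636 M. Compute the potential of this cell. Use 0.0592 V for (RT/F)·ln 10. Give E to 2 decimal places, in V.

Cr³⁺/Cr²⁺ is reduced (cathode, E° = −0.42 V) and Zn²⁺/Zn is oxidized (anode).
E°cell = E°cat − E°an = −0.42 − (−0.75) = +0.33 V; n = 2.
For the overall reaction 2 Cr³⁺(aq) + Zn(s) → 2 Cr²⁺(aq) + Zn²⁺(aq), Q = ([Cr²⁺(aq)]^2·[Zn²⁺(aq)]) / [Cr³⁺(aq)]^2 = 45, giving log Q = 1.653.
E = E° − (0.0592/n)·log Q = +0.33 − (0.0592/2)(1.653) = +0.28 V.

+0.28 V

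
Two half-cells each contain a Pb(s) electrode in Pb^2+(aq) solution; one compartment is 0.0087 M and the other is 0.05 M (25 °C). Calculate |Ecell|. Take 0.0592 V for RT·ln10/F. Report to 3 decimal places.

For a concentration cell E°cell = 0, since both electrodes use the same couple.
The compartment with the higher Pb^2+(aq) concentration (0.05 M) acts as the cathode; ions are reduced there and produced at the dilute (0.0087 M) anode.
With n = 2, Ecell = −(0.0592/2)·log([dilute]/[conc]) = −(0.0592/2)·log(0.0087/0.05) = +0.022 V.

0.022 V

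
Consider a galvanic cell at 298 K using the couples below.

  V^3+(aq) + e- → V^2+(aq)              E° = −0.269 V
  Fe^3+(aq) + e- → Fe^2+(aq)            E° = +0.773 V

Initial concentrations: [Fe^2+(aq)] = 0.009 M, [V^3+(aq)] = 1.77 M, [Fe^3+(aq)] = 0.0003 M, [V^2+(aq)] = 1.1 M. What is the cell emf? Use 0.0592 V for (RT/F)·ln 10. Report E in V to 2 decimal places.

Fe³⁺/Fe²⁺ is reduced (cathode, E° = +0.773 V) and V³⁺/V²⁺ is oxidized (anode).
E°cell = E°cat − E°an = +0.773 − (−0.269) = +1.042 V; n = 1.
The balanced reaction is Fe^3+(aq) + V^2+(aq) → Fe^2+(aq) + V^3+(aq), so Q = ([Fe^2+(aq)]·[V^3+(aq)]) / ([Fe^3+(aq)]·[V^2+(aq)]) = 48.3 and log Q = 1.684.
Applying E = E° − (RT ln10/nF)·log Q gives +1.042 − (0.0592/1)(1.684) = +0.94 V.

+0.94 V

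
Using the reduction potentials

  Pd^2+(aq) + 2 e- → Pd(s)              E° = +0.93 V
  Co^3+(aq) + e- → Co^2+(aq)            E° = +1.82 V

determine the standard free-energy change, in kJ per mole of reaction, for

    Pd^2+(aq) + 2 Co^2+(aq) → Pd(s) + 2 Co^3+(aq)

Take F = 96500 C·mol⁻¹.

+172 kJ/mol

In the reaction as written Pd^2+(aq) is reduced, so the Pd²⁺/Pd couple is the cathode and Co³⁺/Co²⁺ is the anode.
E°cell = +0.93 − (+1.82) = −0.89 V; balancing electrons gives n = 2.
ΔG° = −nFE°cell = −(2)(96500)(−0.89) J/mol = +172 kJ/mol.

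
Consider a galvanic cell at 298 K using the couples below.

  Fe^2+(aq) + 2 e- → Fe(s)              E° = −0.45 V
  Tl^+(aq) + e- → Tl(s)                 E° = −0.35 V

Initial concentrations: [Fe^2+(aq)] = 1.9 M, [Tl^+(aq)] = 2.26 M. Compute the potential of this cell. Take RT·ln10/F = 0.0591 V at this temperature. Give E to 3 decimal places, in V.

+0.113 V

Tl⁺/Tl is reduced (cathode, E° = −0.35 V) and Fe²⁺/Fe is oxidized (anode).
The standard potential is −0.35 − (−0.45) = +0.10 V and the balanced reaction transfers n = 2 electrons.
Balancing gives 2 Tl^+(aq) + Fe(s) → 2 Tl(s) + Fe^2+(aq); hence Q = [Fe^2+(aq)] / [Tl^+(aq)]^2 = 0.372 (log Q = −0.429).
Applying E = E° − (RT ln10/nF)·log Q gives +0.10 − (0.0591/2)(−0.429) = +0.113 V.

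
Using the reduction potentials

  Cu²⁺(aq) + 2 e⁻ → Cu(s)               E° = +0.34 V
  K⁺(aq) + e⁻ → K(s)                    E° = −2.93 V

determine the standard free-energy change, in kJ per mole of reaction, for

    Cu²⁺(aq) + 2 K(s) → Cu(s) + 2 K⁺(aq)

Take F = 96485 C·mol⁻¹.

−631 kJ/mol

In the reaction as written Cu²⁺(aq) is reduced, so the Cu²⁺/Cu couple is the cathode and K⁺/K is the anode.
E°cell = +0.34 − (−2.93) = +3.27 V; balancing electrons gives n = 2.
ΔG° = −nFE°cell = −(2)(96485)(+3.27) J/mol = −631 kJ/mol.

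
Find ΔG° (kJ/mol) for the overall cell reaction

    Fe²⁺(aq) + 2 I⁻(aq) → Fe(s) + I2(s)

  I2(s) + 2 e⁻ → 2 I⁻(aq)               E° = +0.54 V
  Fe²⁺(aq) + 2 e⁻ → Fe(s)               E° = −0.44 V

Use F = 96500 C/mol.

+189 kJ/mol

In the reaction as written Fe²⁺(aq) is reduced, so the Fe²⁺/Fe couple is the cathode and I₂/I⁻ is the anode.
E°cell = −0.44 − (+0.54) = −0.98 V; balancing electrons gives n = 2.
ΔG° = −nFE°cell = −(2)(96500)(−0.98) J/mol = +189 kJ/mol.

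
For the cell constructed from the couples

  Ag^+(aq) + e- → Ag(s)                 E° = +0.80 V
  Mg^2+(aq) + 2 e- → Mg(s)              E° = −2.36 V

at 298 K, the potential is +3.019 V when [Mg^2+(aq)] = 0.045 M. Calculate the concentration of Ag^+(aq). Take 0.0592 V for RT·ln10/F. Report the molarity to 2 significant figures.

0.00088 M

Ag⁺/Ag is the cathode (higher E°); E°cell = +0.80 − (−2.36) = +3.16 V with n = 2.
From the Nernst equation, log Q = n(E° − E)/0.0592 = 2·(+3.16 − (+3.019))/0.0592 = 4.764.
Balancing electrons gives 2 Ag^+(aq) + Mg(s) → 2 Ag(s) + Mg^2+(aq); thus Q = [Mg^2+(aq)] / [Ag^+(aq)]^2.
Solving for the unknown gives log [Ag^+(aq)] = −3.055, so [Ag^+(aq)] ≈ 0.00088 M.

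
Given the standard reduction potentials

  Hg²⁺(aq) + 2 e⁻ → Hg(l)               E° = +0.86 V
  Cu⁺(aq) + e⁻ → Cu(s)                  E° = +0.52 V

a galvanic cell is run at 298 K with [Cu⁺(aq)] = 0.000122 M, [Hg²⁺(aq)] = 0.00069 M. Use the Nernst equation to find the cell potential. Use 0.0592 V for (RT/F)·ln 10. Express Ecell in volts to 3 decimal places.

+0.478 V

Hg²⁺/Hg is reduced (cathode, E° = +0.86 V) and Cu⁺/Cu is oxidized (anode).
The standard potential is +0.86 − (+0.52) = +0.34 V and the balanced reaction transfers n = 2 electrons.
For the overall reaction Hg²⁺(aq) + 2 Cu(s) → Hg(l) + 2 Cu⁺(aq), Q = [Cu⁺(aq)]^2 / [Hg²⁺(aq)] = 2.16×10^−5, giving log Q = −4.666.
E = E° − (0.0592/n)·log Q = +0.34 − (0.0592/2)(−4.666) = +0.478 V.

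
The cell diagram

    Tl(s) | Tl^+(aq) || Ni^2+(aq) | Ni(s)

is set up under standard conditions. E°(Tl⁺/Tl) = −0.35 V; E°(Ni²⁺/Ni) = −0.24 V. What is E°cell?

+0.11 V

By convention the left-hand electrode in cell notation is the anode (oxidation) and the right-hand electrode is the cathode (reduction).
E°cell = E°(right) − E°(left) = −0.24 − (−0.35) = +0.11 V.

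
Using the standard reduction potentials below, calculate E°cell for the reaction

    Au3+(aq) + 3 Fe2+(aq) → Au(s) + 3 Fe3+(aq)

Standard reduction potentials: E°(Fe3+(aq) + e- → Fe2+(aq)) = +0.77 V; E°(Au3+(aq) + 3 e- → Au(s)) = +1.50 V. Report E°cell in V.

+0.73 V

In the reaction as written, Au3+(aq) is reduced (cathode) and Fe3+(aq) is produced by oxidation at the anode.
E°cell = E°(cathode) − E°(anode) = +1.50 − (+0.77) = +0.73 V.
The positive value indicates the reaction is spontaneous as written.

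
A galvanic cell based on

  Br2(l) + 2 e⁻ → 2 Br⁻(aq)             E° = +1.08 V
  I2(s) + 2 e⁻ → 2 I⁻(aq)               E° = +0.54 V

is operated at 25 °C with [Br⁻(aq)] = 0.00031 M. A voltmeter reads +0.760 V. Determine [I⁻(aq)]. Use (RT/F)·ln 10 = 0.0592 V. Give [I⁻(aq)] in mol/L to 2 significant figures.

The Br₂/Br⁻ couple has the larger reduction potential, so it is the cathode: E°cell = +1.08 − (+0.54) = +0.54 V and n = 2.
Rearranging E = E° − (0.0592/n)·log Q gives log Q = 2(+0.54 − (+0.760))/0.0592 = −7.432.
For Br2(l) + 2 I⁻(aq) → 2 Br⁻(aq) + I2(s), the reaction quotient is Q = [Br⁻(aq)]^2 / [I⁻(aq)]^2.
Isolating [I⁻(aq)] in Q = 10^{−7.432} yields log [I⁻(aq)] = 0.207, i.e. 1.6 M.

1.6 M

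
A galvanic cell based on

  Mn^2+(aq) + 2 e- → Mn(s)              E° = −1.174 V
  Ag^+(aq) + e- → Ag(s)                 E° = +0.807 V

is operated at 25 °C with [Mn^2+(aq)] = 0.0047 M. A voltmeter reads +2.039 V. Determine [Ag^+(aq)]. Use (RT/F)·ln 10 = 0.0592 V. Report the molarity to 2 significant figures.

0.65 M

Ag⁺/Ag is the cathode (higher E°); E°cell = +0.807 − (−1.174) = +1.981 V with n = 2.
From the Nernst equation, log Q = n(E° − E)/0.0592 = 2·(+1.981 − (+2.039))/0.0592 = −1.959.
For 2 Ag^+(aq) + Mn(s) → 2 Ag(s) + Mn^2+(aq), the reaction quotient is Q = [Mn^2+(aq)] / [Ag^+(aq)]^2.
Isolating [Ag^+(aq)] in Q = 10^{−1.959} yields log [Ag^+(aq)] = −0.184, i.e. 0.65 M.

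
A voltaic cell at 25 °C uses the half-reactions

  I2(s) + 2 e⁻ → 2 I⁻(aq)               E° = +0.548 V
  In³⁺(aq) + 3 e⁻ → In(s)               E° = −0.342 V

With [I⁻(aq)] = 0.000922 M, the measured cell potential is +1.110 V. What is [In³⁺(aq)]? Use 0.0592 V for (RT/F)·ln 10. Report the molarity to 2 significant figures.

I₂/I⁻ is the cathode (higher E°); E°cell = +0.548 − (−0.342) = +0.890 V with n = 6.
Rearranging E = E° − (0.0592/n)·log Q gives log Q = 6(+0.890 − (+1.110))/0.0592 = −22.297.
Balancing electrons gives 3 I2(s) + 2 In(s) → 6 I⁻(aq) + 2 In³⁺(aq); thus Q = [I⁻(aq)]^6·[In³⁺(aq)]^2.
Isolating [In³⁺(aq)] in Q = 10^{−22.297} yields log [In³⁺(aq)] = −2.043, i.e. 0.0091 M.

0.0091 M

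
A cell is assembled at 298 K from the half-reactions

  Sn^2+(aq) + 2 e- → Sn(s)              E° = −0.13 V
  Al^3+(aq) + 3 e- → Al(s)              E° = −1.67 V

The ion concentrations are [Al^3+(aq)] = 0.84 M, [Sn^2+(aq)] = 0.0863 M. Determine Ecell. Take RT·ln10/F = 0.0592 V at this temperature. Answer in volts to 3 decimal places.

The Sn²⁺/Sn couple has the more positive E°, so it is the cathode; Al³⁺/Al is the anode.
E°cell = E°cat − E°an = −0.13 − (−1.67) = +1.54 V; n = 6.
For the overall reaction 3 Sn^2+(aq) + 2 Al(s) → 3 Sn(s) + 2 Al^3+(aq), Q = [Al^3+(aq)]^2 / [Sn^2+(aq)]^3 = 1.1×10^3, giving log Q = 3.041.
Applying E = E° − (RT ln10/nF)·log Q gives +1.54 − (0.0592/6)(3.041) = +1.510 V.

+1.510 V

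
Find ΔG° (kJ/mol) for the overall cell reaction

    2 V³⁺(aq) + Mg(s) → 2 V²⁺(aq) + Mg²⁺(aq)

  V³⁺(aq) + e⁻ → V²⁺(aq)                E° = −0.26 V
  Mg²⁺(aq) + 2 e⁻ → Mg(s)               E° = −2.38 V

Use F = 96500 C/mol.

−409 kJ/mol

In the reaction as written V³⁺(aq) is reduced, so the V³⁺/V²⁺ couple is the cathode and Mg²⁺/Mg is the anode.
E°cell = −0.26 − (−2.38) = +2.12 V; balancing electrons gives n = 2.
ΔG° = −nFE°cell = −(2)(96500)(+2.12) J/mol = −409 kJ/mol.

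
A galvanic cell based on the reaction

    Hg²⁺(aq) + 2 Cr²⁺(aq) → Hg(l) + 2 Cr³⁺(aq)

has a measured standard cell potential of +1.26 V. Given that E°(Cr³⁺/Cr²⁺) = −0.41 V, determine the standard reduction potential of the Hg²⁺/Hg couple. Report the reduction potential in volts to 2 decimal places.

+0.85 V

In the reaction as written the Hg²⁺/Hg couple is reduced (cathode) and Cr³⁺/Cr²⁺ is oxidized (anode), so E°cell = E°(Hg²⁺/Hg) − E°(Cr³⁺/Cr²⁺).
E°(Hg²⁺/Hg) = E°cell + E°(anode) = +1.26 + (−0.41) = +0.85 V.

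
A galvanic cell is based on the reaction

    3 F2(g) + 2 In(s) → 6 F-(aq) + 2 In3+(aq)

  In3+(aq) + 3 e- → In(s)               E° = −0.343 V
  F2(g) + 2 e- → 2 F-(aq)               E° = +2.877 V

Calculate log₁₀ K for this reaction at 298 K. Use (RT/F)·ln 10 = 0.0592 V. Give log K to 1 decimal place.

The F₂/F⁻ couple is reduced (cathode); E°cell = +2.877 − (−0.343) = +3.220 V with n = 6.
At equilibrium E = 0, so log K = nE°cell / 0.0592 = (6)(+3.220) / 0.0592 = 326.4.

log K = 326.4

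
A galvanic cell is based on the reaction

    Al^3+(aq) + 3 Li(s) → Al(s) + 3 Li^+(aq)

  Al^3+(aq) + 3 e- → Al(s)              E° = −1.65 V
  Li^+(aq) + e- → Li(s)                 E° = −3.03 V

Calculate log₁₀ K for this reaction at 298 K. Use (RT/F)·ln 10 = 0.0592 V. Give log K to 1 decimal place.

log K = 69.9

The Al³⁺/Al couple is reduced (cathode); E°cell = −1.65 − (−3.03) = +1.38 V with n = 3.
At equilibrium E = 0, so log K = nE°cell / 0.0592 = (3)(+1.38) / 0.0592 = 69.9.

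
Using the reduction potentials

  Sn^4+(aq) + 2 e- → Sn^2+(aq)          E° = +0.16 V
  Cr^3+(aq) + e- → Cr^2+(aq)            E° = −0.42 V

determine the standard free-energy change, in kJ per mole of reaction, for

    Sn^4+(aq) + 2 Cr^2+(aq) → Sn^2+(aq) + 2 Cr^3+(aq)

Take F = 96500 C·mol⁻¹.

−112 kJ/mol

In the reaction as written Sn^4+(aq) is reduced, so the Sn⁴⁺/Sn²⁺ couple is the cathode and Cr³⁺/Cr²⁺ is the anode.
E°cell = +0.16 − (−0.42) = +0.58 V; balancing electrons gives n = 2.
ΔG° = −nFE°cell = −(2)(96500)(+0.58) J/mol = −112 kJ/mol.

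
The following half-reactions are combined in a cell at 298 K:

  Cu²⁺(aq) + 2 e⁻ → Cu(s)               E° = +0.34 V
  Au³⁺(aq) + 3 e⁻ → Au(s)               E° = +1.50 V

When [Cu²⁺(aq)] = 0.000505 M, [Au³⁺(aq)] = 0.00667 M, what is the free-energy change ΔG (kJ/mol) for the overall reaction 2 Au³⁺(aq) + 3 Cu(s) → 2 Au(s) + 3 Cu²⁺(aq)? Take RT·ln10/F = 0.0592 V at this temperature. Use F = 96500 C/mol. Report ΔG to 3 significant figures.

The standard cell potential is +1.50 − (+0.34) = +1.16 V, with n = 6 electrons in the balanced equation.
Q = [Cu²⁺(aq)]^3 / [Au³⁺(aq)]^2 = 2.89×10^−6, so log Q = −5.538 and E = +1.16 − (0.0592/6)(−5.538) = +1.2146 V.
Finally ΔG = −nFE = −(6)(96500 C/mol)(+1.2146 V) = −703 kJ/mol.

−703 kJ/mol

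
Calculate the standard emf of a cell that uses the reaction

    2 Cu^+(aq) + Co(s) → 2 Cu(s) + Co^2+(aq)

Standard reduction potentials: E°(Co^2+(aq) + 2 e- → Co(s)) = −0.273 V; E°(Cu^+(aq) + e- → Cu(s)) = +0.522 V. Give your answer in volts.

Cu^+(aq) gains electrons, so the Cu⁺/Cu couple is the cathode; the Co²⁺/Co couple is the anode.
E°cell = E°(cathode) − E°(anode) = +0.522 − (−0.273) = +0.795 V.
The positive value indicates the reaction is spontaneous as written.

+0.795 V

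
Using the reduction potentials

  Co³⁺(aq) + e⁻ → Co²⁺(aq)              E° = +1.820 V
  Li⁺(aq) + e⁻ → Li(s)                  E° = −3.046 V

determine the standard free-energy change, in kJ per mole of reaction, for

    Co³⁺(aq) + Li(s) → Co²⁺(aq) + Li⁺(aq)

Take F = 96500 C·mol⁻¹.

−470 kJ/mol

In the reaction as written Co³⁺(aq) is reduced, so the Co³⁺/Co²⁺ couple is the cathode and Li⁺/Li is the anode.
E°cell = +1.820 − (−3.046) = +4.866 V; balancing electrons gives n = 1.
ΔG° = −nFE°cell = −(1)(96500)(+4.866) J/mol = −470 kJ/mol.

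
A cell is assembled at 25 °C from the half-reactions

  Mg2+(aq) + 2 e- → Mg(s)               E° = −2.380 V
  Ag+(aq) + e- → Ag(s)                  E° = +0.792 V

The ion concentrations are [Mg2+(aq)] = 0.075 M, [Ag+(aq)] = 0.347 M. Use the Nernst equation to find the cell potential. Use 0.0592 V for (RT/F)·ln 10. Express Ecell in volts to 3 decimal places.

+3.178 V

The Ag⁺/Ag couple has the more positive E°, so it is the cathode; Mg²⁺/Mg is the anode.
E°cell = E°cat − E°an = +0.792 − (−2.380) = +3.172 V; n = 2.
For the overall reaction 2 Ag+(aq) + Mg(s) → 2 Ag(s) + Mg2+(aq), Q = [Mg2+(aq)] / [Ag+(aq)]^2 = 0.623, giving log Q = −0.206.
E = E° − (0.0592/n)·log Q = +3.172 − (0.0592/2)(−0.206) = +3.178 V.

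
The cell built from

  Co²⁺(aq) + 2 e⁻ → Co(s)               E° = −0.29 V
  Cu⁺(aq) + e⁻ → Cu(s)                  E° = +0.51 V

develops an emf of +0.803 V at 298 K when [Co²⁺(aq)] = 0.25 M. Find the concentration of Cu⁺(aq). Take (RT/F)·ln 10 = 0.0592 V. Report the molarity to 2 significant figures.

The Cu⁺/Cu couple has the larger reduction potential, so it is the cathode: E°cell = +0.51 − (−0.29) = +0.80 V and n = 2.
Rearranging E = E° − (0.0592/n)·log Q gives log Q = 2(+0.80 − (+0.803))/0.0592 = −0.101.
For 2 Cu⁺(aq) + Co(s) → 2 Cu(s) + Co²⁺(aq), the reaction quotient is Q = [Co²⁺(aq)] / [Cu⁺(aq)]^2.
Substituting the known concentrations and solving, log [Cu⁺(aq)] = −0.251 and [Cu⁺(aq)] = 0.56 M.

0.56 M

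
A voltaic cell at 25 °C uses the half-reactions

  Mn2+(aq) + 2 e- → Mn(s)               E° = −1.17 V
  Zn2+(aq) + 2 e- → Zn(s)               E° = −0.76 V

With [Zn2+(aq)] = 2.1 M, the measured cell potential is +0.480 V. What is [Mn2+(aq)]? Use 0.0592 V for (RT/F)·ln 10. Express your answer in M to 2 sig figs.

0.0091 M

The Zn²⁺/Zn couple has the larger reduction potential, so it is the cathode: E°cell = −0.76 − (−1.17) = +0.41 V and n = 2.
Rearranging E = E° − (0.0592/n)·log Q gives log Q = 2(+0.41 − (+0.480))/0.0592 = −2.365.
For Zn2+(aq) + Mn(s) → Zn(s) + Mn2+(aq), the reaction quotient is Q = [Mn2+(aq)] / [Zn2+(aq)].
Substituting the known concentrations and solving, log [Mn2+(aq)] = −2.043 and [Mn2+(aq)] = 0.0091 M.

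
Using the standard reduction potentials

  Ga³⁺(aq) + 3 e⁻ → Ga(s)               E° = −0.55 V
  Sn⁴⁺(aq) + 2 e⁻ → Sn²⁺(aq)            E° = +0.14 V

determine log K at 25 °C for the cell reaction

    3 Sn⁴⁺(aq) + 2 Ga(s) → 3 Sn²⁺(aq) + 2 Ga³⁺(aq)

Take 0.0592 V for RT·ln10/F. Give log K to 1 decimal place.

The Sn⁴⁺/Sn²⁺ couple is reduced (cathode); E°cell = +0.14 − (−0.55) = +0.69 V with n = 6.
At equilibrium E = 0, so log K = nE°cell / 0.0592 = (6)(+0.69) / 0.0592 = 69.9.

log K = 69.9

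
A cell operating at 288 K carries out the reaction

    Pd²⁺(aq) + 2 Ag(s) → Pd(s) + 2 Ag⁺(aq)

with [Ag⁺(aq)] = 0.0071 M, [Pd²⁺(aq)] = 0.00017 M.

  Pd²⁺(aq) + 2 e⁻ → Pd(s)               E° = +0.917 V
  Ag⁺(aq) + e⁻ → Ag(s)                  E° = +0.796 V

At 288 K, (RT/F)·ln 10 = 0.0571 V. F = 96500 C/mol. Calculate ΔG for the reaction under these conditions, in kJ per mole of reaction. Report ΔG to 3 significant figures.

E°cell = +0.917 − (+0.796) = +0.121 V; the balanced reaction transfers n = 2 electrons.
The reaction quotient is [Ag⁺(aq)]^2 / [Pd²⁺(aq)] = 0.297; by Nernst, E = +0.121 − (0.0571/2)(−0.528) = +0.1361 V.
ΔG = −nFE = −(2)(96500)(+0.1361) J/mol = −26.3 kJ/mol.

−26.3 kJ/mol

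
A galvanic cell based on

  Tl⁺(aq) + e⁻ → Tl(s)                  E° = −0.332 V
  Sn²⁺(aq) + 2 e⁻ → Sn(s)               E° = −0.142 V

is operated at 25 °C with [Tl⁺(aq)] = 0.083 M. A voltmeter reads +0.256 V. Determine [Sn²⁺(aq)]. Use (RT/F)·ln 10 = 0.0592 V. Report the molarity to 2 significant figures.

With Sn²⁺/Sn at the cathode and Tl⁺/Tl at the anode, E°cell = −0.142 − (−0.332) = +0.190 V (n = 2).
Rearranging E = E° − (0.0592/n)·log Q gives log Q = 2(+0.190 − (+0.256))/0.0592 = −2.230.
The balanced reaction is Sn²⁺(aq) + 2 Tl(s) → Sn(s) + 2 Tl⁺(aq), so Q = [Tl⁺(aq)]^2 / [Sn²⁺(aq)].
Substituting the known concentrations and solving, log [Sn²⁺(aq)] = 0.068 and [Sn²⁺(aq)] = 1.2 M.

1.2 M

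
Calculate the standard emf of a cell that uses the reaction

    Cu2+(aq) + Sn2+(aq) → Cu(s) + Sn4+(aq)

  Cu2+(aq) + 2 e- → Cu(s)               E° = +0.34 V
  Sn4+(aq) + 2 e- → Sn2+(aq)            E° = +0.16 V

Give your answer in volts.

+0.18 V

Cu2+(aq) gains electrons, so the Cu²⁺/Cu couple is the cathode; the Sn⁴⁺/Sn²⁺ couple is the anode.
E°cell = E°(cathode) − E°(anode) = +0.34 − (+0.16) = +0.18 V.
The positive value indicates the reaction is spontaneous as written.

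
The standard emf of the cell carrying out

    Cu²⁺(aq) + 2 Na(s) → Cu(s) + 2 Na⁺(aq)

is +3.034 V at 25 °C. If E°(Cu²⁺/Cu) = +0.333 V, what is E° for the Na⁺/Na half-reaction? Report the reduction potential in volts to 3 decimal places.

In the reaction as written the Cu²⁺/Cu couple is reduced (cathode) and Na⁺/Na is oxidized (anode), so E°cell = E°(Cu²⁺/Cu) − E°(Na⁺/Na).
E°(Na⁺/Na) = E°(cathode) − E°cell = +0.333 − (+3.034) = −2.701 V.

−2.701 V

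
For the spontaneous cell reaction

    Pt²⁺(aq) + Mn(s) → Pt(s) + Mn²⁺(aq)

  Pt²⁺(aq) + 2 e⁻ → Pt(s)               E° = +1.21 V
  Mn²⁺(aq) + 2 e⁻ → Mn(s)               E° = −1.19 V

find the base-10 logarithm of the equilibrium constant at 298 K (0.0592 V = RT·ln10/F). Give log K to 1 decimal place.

log K = 81.1

The Pt²⁺/Pt couple is reduced (cathode); E°cell = +1.21 − (−1.19) = +2.40 V with n = 2.
At equilibrium E = 0, so log K = nE°cell / 0.0592 = (2)(+2.40) / 0.0592 = 81.1.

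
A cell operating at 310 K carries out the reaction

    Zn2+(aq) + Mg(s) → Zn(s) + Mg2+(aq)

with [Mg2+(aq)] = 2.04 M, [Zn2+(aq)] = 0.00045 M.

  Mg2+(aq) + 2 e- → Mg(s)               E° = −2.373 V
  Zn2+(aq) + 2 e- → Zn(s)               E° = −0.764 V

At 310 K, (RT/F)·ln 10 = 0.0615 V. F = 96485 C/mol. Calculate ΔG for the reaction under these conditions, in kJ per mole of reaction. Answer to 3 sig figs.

−289 kJ/mol

E°cell = −0.764 − (−2.373) = +1.609 V; the balanced reaction transfers n = 2 electrons.
Q = [Mg2+(aq)] / [Zn2+(aq)] = 4.53×10^3, so log Q = 3.656 and E = +1.609 − (0.0615/2)(3.656) = +1.4966 V.
Then ΔG = −nFE = −2 × 96485 × +1.4966 J/mol = −289 kJ/mol.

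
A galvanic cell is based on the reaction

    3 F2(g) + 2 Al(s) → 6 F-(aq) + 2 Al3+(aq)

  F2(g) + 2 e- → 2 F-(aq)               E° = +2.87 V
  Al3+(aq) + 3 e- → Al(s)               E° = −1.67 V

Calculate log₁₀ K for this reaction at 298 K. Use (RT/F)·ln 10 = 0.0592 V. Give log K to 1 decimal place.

log K = 460.1

The F₂/F⁻ couple is reduced (cathode); E°cell = +2.87 − (−1.67) = +4.54 V with n = 6.
At equilibrium E = 0, so log K = nE°cell / 0.0592 = (6)(+4.54) / 0.0592 = 460.1.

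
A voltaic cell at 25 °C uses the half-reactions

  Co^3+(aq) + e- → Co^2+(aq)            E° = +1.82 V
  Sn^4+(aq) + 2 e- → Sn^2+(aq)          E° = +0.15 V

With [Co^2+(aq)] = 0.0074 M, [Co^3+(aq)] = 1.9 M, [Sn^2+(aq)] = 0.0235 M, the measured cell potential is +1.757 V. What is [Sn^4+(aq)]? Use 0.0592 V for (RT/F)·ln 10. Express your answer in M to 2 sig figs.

Co³⁺/Co²⁺ is the cathode (higher E°); E°cell = +1.82 − (+0.15) = +1.67 V with n = 2.
Since E = E° − (0.0592/n)·log Q, log Q = n(E° − E)/0.0592 = −2.939.
The balanced reaction is 2 Co^3+(aq) + Sn^2+(aq) → 2 Co^2+(aq) + Sn^4+(aq), so Q = ([Co^2+(aq)]^2·[Sn^4+(aq)]) / ([Co^3+(aq)]^2·[Sn^2+(aq)]).
Substituting the known concentrations and solving, log [Sn^4+(aq)] = 0.251 and [Sn^4+(aq)] = 1.8 M.

1.8 M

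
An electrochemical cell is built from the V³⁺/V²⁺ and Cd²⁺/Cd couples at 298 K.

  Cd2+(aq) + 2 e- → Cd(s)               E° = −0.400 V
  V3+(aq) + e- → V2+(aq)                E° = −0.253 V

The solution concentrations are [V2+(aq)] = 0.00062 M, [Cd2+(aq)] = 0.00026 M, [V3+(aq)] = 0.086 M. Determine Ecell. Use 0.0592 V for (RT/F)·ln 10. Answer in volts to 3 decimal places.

Since E°(V³⁺/V²⁺) > E°(Cd²⁺/Cd), V³⁺/V²⁺ serves as the cathode.
E°cell = −0.253 − (−0.400) = +0.147 V, with n = 2 electrons transferred.
Balancing gives 2 V3+(aq) + Cd(s) → 2 V2+(aq) + Cd2+(aq); hence Q = ([V2+(aq)]^2·[Cd2+(aq)]) / [V3+(aq)]^2 = 1.35×10^−8 (log Q = −7.869).
By the Nernst equation, E = +0.147 − (0.0592/2)·(−7.869) = +0.380 V.

+0.380 V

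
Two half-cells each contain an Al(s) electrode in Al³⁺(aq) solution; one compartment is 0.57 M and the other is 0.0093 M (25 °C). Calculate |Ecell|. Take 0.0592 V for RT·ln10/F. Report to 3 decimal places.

For a concentration cell E°cell = 0, since both electrodes use the same couple.
The compartment with the higher Al³⁺(aq) concentration (0.57 M) acts as the cathode; ions are reduced there and produced at the dilute (0.0093 M) anode.
With n = 3, Ecell = −(0.0592/3)·log([dilute]/[conc]) = −(0.0592/3)·log(0.0093/0.57) = +0.035 V.

0.035 V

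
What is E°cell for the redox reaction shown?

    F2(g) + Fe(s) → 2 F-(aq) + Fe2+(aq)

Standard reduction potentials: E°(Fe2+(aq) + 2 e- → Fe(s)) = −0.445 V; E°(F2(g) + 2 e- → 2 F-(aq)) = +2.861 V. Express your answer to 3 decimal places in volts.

In the reaction as written, F2(g) is reduced (cathode) and Fe2+(aq) is produced by oxidation at the anode.
E°cell = E°(cathode) − E°(anode) = +2.861 − (−0.445) = +3.306 V.
The positive value indicates the reaction is spontaneous as written.

+3.306 V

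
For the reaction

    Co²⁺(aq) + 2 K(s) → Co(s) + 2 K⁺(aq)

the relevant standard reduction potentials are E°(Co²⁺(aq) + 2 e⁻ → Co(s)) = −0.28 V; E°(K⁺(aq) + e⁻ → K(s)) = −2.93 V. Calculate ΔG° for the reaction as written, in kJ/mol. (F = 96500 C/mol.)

In the reaction as written Co²⁺(aq) is reduced, so the Co²⁺/Co couple is the cathode and K⁺/K is the anode.
E°cell = −0.28 − (−2.93) = +2.65 V; balancing electrons gives n = 2.
ΔG° = −nFE°cell = −(2)(96500)(+2.65) J/mol = −511 kJ/mol.

−511 kJ/mol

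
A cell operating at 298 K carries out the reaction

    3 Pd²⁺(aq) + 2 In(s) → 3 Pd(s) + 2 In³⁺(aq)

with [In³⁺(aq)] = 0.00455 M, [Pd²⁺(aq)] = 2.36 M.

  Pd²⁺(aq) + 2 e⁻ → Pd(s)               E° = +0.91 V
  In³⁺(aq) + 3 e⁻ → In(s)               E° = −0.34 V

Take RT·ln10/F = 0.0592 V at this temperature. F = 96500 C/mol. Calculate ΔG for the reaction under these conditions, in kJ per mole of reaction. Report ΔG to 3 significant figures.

−757 kJ/mol

With Pd²⁺/Pd reduced at the cathode, E°cell = +0.91 − (−0.34) = +1.25 V and n = 6.
The reaction quotient is [In³⁺(aq)]^2 / [Pd²⁺(aq)]^3 = 1.58×10^−6; by Nernst, E = +1.25 − (0.0592/6)(−5.803) = +1.3073 V.
ΔG = −nFE = −(6)(96500)(+1.3073) J/mol = −757 kJ/mol.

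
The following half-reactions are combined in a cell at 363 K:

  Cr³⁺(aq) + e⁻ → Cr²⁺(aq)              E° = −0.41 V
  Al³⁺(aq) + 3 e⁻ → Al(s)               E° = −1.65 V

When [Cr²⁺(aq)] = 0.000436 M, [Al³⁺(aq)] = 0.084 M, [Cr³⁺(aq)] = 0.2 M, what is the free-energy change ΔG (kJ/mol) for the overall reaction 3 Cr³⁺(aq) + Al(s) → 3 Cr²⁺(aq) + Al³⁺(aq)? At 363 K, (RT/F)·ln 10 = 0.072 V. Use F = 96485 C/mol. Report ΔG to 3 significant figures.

−422 kJ/mol

The standard cell potential is −0.41 − (−1.65) = +1.24 V, with n = 3 electrons in the balanced equation.
The reaction quotient is ([Cr²⁺(aq)]^3·[Al³⁺(aq)]) / [Cr³⁺(aq)]^3 = 8.7×10^−10; by Nernst, E = +1.24 − (0.072/3)(−9.060) = +1.4574 V.
ΔG = −nFE = −(3)(96485)(+1.4574) J/mol = −422 kJ/mol.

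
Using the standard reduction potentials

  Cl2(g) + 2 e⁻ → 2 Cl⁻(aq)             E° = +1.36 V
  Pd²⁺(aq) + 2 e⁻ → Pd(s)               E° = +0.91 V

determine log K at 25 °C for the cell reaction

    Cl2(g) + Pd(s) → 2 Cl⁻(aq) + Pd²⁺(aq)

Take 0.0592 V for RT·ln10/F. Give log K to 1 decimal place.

The Cl₂/Cl⁻ couple is reduced (cathode); E°cell = +1.36 − (+0.91) = +0.45 V with n = 2.
At equilibrium E = 0, so log K = nE°cell / 0.0592 = (2)(+0.45) / 0.0592 = 15.2.

log K = 15.2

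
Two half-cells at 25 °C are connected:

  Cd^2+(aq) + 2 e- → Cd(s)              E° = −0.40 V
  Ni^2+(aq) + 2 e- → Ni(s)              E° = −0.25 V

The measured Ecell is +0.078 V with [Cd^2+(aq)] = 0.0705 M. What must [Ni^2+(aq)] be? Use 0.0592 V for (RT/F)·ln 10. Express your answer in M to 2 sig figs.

0.00026 M

With Ni²⁺/Ni at the cathode and Cd²⁺/Cd at the anode, E°cell = −0.25 − (−0.40) = +0.15 V (n = 2).
From the Nernst equation, log Q = n(E° − E)/0.0592 = 2·(+0.15 − (+0.078))/0.0592 = 2.432.
Balancing electrons gives Ni^2+(aq) + Cd(s) → Ni(s) + Cd^2+(aq); thus Q = [Cd^2+(aq)] / [Ni^2+(aq)].
Isolating [Ni^2+(aq)] in Q = 10^{2.432} yields log [Ni^2+(aq)] = −3.584, i.e. 0.00026 M.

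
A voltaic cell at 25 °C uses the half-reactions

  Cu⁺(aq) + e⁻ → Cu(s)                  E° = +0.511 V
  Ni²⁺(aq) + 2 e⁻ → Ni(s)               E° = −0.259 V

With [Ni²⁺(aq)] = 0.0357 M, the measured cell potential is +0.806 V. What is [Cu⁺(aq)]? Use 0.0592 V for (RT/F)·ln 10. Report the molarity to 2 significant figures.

The Cu⁺/Cu couple has the larger reduction potential, so it is the cathode: E°cell = +0.511 − (−0.259) = +0.770 V and n = 2.
From the Nernst equation, log Q = n(E° − E)/0.0592 = 2·(+0.770 − (+0.806))/0.0592 = −1.216.
The balanced reaction is 2 Cu⁺(aq) + Ni(s) → 2 Cu(s) + Ni²⁺(aq), so Q = [Ni²⁺(aq)] / [Cu⁺(aq)]^2.
Isolating [Cu⁺(aq)] in Q = 10^{−1.216} yields log [Cu⁺(aq)] = −0.116, i.e. 0.77 M.

0.77 M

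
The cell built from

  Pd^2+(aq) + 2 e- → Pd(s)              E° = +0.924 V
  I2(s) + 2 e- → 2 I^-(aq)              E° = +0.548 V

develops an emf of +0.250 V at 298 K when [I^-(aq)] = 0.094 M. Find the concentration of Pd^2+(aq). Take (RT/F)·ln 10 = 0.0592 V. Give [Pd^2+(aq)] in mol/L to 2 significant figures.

0.0063 M

The Pd²⁺/Pd couple has the larger reduction potential, so it is the cathode: E°cell = +0.924 − (+0.548) = +0.376 V and n = 2.
Rearranging E = E° − (0.0592/n)·log Q gives log Q = 2(+0.376 − (+0.250))/0.0592 = 4.257.
Balancing electrons gives Pd^2+(aq) + 2 I^-(aq) → Pd(s) + I2(s); thus Q = 1 / ([Pd^2+(aq)]·[I^-(aq)]^2).
Solving for the unknown gives log [Pd^2+(aq)] = −2.203, so [Pd^2+(aq)] ≈ 0.0063 M.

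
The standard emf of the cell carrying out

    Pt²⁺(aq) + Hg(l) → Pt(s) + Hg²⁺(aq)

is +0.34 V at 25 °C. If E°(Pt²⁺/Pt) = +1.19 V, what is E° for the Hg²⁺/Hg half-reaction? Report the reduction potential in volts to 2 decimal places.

In the reaction as written the Pt²⁺/Pt couple is reduced (cathode) and Hg²⁺/Hg is oxidized (anode), so E°cell = E°(Pt²⁺/Pt) − E°(Hg²⁺/Hg).
E°(Hg²⁺/Hg) = E°(cathode) − E°cell = +1.19 − (+0.34) = +0.85 V.

+0.85 V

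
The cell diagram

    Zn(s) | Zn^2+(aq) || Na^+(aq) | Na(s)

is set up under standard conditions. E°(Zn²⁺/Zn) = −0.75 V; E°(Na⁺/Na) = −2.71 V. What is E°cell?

−1.96 V

By convention the left-hand electrode in cell notation is the anode (oxidation) and the right-hand electrode is the cathode (reduction).
E°cell = E°(right) − E°(left) = −2.71 − (−0.75) = −1.96 V.
The negative sign shows that, as written, the cell would require an external voltage to drive the reaction.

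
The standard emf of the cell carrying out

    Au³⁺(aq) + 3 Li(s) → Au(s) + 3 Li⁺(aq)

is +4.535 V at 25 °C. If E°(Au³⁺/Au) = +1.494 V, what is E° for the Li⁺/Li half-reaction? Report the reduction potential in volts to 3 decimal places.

In the reaction as written the Au³⁺/Au couple is reduced (cathode) and Li⁺/Li is oxidized (anode), so E°cell = E°(Au³⁺/Au) − E°(Li⁺/Li).
E°(Li⁺/Li) = E°(cathode) − E°cell = +1.494 − (+4.535) = −3.041 V.

−3.041 V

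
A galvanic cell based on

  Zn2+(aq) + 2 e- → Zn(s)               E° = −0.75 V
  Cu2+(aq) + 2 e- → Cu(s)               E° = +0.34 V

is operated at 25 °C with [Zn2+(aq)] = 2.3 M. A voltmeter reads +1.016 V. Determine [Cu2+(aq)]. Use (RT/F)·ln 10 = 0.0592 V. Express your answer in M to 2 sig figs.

0.0073 M

The Cu²⁺/Cu couple has the larger reduction potential, so it is the cathode: E°cell = +0.34 − (−0.75) = +1.09 V and n = 2.
Rearranging E = E° − (0.0592/n)·log Q gives log Q = 2(+1.09 − (+1.016))/0.0592 = 2.500.
For Cu2+(aq) + Zn(s) → Cu(s) + Zn2+(aq), the reaction quotient is Q = [Zn2+(aq)] / [Cu2+(aq)].
Substituting the known concentrations and solving, log [Cu2+(aq)] = −2.138 and [Cu2+(aq)] = 0.0073 M.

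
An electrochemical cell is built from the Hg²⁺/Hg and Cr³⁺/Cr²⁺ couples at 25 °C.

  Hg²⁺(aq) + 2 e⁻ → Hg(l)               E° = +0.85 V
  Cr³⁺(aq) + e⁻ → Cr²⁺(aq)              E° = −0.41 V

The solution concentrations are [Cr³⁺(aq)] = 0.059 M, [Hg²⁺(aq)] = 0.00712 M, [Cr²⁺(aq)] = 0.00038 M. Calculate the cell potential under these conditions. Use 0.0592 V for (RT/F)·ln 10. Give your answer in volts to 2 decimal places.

The Hg²⁺/Hg couple has the more positive E°, so it is the cathode; Cr³⁺/Cr²⁺ is the anode.
E°cell = E°cat − E°an = +0.85 − (−0.41) = +1.26 V; n = 2.
For the overall reaction Hg²⁺(aq) + 2 Cr²⁺(aq) → Hg(l) + 2 Cr³⁺(aq), Q = [Cr³⁺(aq)]^2 / ([Hg²⁺(aq)]·[Cr²⁺(aq)]^2) = 3.39×10^6, giving log Q = 6.530.
Applying E = E° − (RT ln10/nF)·log Q gives +1.26 − (0.0592/2)(6.530) = +1.07 V.

+1.07 V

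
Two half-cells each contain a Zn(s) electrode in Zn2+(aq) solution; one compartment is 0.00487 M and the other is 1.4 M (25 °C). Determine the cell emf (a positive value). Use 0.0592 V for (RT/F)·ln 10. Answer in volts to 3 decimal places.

0.073 V

For a concentration cell E°cell = 0, since both electrodes use the same couple.
The compartment with the higher Zn2+(aq) concentration (1.4 M) acts as the cathode; ions are reduced there and produced at the dilute (0.00487 M) anode.
With n = 2, Ecell = −(0.0592/2)·log([dilute]/[conc]) = −(0.0592/2)·log(0.00487/1.4) = +0.073 V.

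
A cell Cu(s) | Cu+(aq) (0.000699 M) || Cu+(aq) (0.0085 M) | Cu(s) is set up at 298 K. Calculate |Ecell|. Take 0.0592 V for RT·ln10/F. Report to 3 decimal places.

For a concentration cell E°cell = 0, since both electrodes use the same couple.
The compartment with the higher Cu+(aq) concentration (0.0085 M) acts as the cathode; ions are reduced there and produced at the dilute (0.000699 M) anode.
With n = 1, Ecell = −(0.0592/1)·log([dilute]/[conc]) = −(0.0592/1)·log(0.000699/0.0085) = +0.064 V.

0.064 V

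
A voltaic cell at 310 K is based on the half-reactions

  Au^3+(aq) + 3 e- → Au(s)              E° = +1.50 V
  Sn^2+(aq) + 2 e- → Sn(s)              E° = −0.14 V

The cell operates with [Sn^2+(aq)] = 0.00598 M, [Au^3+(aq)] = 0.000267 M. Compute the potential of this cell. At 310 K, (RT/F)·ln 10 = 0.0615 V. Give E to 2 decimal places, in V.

+1.64 V

The Au³⁺/Au couple has the more positive E°, so it is the cathode; Sn²⁺/Sn is the anode.
E°cell = +1.50 − (−0.14) = +1.64 V, with n = 6 electrons transferred.
For the overall reaction 2 Au^3+(aq) + 3 Sn(s) → 2 Au(s) + 3 Sn^2+(aq), Q = [Sn^2+(aq)]^3 / [Au^3+(aq)]^2 = 3, giving log Q = 0.477.
By the Nernst equation, E = +1.64 − (0.0615/6)·(0.477) = +1.64 V.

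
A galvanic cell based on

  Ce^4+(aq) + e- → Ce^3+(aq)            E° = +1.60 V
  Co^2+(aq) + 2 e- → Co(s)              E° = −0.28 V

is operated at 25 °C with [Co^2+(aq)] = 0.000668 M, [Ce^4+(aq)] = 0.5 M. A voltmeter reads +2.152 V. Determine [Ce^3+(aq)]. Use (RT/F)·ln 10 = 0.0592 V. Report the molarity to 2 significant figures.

The Ce⁴⁺/Ce³⁺ couple has the larger reduction potential, so it is the cathode: E°cell = +1.60 − (−0.28) = +1.88 V and n = 2.
Rearranging E = E° − (0.0592/n)·log Q gives log Q = 2(+1.88 − (+2.152))/0.0592 = −9.189.
For 2 Ce^4+(aq) + Co(s) → 2 Ce^3+(aq) + Co^2+(aq), the reaction quotient is Q = ([Ce^3+(aq)]^2·[Co^2+(aq)]) / [Ce^4+(aq)]^2.
Solving for the unknown gives log [Ce^3+(aq)] = −3.308, so [Ce^3+(aq)] ≈ 0.00049 M.

0.00049 M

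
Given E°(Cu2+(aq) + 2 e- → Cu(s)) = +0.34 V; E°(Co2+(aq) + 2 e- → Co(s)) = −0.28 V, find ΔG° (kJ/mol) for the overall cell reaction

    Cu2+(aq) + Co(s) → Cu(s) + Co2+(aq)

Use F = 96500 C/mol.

In the reaction as written Cu2+(aq) is reduced, so the Cu²⁺/Cu couple is the cathode and Co²⁺/Co is the anode.
E°cell = +0.34 − (−0.28) = +0.62 V; balancing electrons gives n = 2.
ΔG° = −nFE°cell = −(2)(96500)(+0.62) J/mol = −120 kJ/mol.

−120 kJ/mol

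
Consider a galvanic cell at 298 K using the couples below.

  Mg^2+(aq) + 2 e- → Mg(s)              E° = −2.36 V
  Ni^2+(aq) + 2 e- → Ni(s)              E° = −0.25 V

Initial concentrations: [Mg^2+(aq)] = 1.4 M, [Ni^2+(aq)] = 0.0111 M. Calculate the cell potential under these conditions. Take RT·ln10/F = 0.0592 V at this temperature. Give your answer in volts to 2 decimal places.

Since E°(Ni²⁺/Ni) > E°(Mg²⁺/Mg), Ni²⁺/Ni serves as the cathode.
E°cell = E°cat − E°an = −0.25 − (−2.36) = +2.11 V; n = 2.
The balanced reaction is Ni^2+(aq) + Mg(s) → Ni(s) + Mg^2+(aq), so Q = [Mg^2+(aq)] / [Ni^2+(aq)] = 126 and log Q = 2.101.
Applying E = E° − (RT ln10/nF)·log Q gives +2.11 − (0.0592/2)(2.101) = +2.05 V.

+2.05 V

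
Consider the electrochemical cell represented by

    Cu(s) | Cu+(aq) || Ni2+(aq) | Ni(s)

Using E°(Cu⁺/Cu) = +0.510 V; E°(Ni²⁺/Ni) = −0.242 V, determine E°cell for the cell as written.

By convention the left-hand electrode in cell notation is the anode (oxidation) and the right-hand electrode is the cathode (reduction).
E°cell = E°(right) − E°(left) = −0.242 − (+0.510) = −0.752 V.
The negative sign shows that, as written, the cell would require an external voltage to drive the reaction.

−0.752 V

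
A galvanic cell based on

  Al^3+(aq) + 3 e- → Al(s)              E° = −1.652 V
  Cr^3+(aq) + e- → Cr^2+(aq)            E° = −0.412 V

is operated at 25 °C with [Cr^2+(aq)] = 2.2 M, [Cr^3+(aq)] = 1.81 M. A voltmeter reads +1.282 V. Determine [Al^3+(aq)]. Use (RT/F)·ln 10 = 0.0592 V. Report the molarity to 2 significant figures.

The Cr³⁺/Cr²⁺ couple has the larger reduction potential, so it is the cathode: E°cell = −0.412 − (−1.652) = +1.240 V and n = 3.
From the Nernst equation, log Q = n(E° − E)/0.0592 = 3·(+1.240 − (+1.282))/0.0592 = −2.128.
For 3 Cr^3+(aq) + Al(s) → 3 Cr^2+(aq) + Al^3+(aq), the reaction quotient is Q = ([Cr^2+(aq)]^3·[Al^3+(aq)]) / [Cr^3+(aq)]^3.
Substituting the known concentrations and solving, log [Al^3+(aq)] = −2.382 and [Al^3+(aq)] = 0.0041 M.

0.0041 M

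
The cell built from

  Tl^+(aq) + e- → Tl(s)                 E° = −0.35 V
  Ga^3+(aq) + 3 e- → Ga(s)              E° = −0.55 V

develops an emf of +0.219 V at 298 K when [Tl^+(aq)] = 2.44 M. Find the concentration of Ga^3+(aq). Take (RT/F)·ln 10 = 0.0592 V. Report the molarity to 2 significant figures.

Tl⁺/Tl is the cathode (higher E°); E°cell = −0.35 − (−0.55) = +0.20 V with n = 3.
Rearranging E = E° − (0.0592/n)·log Q gives log Q = 3(+0.20 − (+0.219))/0.0592 = −0.963.
Balancing electrons gives 3 Tl^+(aq) + Ga(s) → 3 Tl(s) + Ga^3+(aq); thus Q = [Ga^3+(aq)] / [Tl^+(aq)]^3.
Substituting the known concentrations and solving, log [Ga^3+(aq)] = 0.199 and [Ga^3+(aq)] = 1.6 M.

1.6 M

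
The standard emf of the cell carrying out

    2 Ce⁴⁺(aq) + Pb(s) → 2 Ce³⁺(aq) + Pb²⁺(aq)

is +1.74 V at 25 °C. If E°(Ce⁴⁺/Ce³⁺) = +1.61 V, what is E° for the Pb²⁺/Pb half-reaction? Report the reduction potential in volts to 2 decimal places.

−0.13 V

In the reaction as written the Ce⁴⁺/Ce³⁺ couple is reduced (cathode) and Pb²⁺/Pb is oxidized (anode), so E°cell = E°(Ce⁴⁺/Ce³⁺) − E°(Pb²⁺/Pb).
E°(Pb²⁺/Pb) = E°(cathode) − E°cell = +1.61 − (+1.74) = −0.13 V.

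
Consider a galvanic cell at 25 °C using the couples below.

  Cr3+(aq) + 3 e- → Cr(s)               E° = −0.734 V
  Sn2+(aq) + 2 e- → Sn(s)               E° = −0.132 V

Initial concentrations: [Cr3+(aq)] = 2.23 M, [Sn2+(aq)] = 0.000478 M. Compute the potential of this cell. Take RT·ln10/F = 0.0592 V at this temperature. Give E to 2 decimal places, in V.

+0.50 V

Since E°(Sn²⁺/Sn) > E°(Cr³⁺/Cr), Sn²⁺/Sn serves as the cathode.
The standard potential is −0.132 − (−0.734) = +0.602 V and the balanced reaction transfers n = 6 electrons.
Balancing gives 3 Sn2+(aq) + 2 Cr(s) → 3 Sn(s) + 2 Cr3+(aq); hence Q = [Cr3+(aq)]^2 / [Sn2+(aq)]^3 = 4.55×10^10 (log Q = 10.658).
E = E° − (0.0592/n)·log Q = +0.602 − (0.0592/6)(10.658) = +0.50 V.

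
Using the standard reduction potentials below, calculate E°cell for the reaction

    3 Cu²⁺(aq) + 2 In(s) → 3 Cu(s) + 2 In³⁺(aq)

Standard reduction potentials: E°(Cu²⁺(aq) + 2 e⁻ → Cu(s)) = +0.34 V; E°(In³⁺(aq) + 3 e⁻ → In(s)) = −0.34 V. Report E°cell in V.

+0.68 V

In the reaction as written, Cu²⁺(aq) is reduced (cathode) and In³⁺(aq) is produced by oxidation at the anode.
E°cell = E°(cathode) − E°(anode) = +0.34 − (−0.34) = +0.68 V.
The positive value indicates the reaction is spontaneous as written.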